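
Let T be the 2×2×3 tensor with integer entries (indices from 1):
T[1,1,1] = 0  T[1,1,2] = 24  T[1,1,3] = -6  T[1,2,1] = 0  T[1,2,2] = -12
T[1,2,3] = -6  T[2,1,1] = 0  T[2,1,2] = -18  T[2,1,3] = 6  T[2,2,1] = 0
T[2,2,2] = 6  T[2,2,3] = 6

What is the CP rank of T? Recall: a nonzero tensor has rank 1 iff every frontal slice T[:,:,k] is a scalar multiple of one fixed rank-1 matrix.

Lower bound: the mode-3 unfolding of T (rows indexed by k, columns by (i,j) = (1,1), (1,2), (2,1), (2,2)) is [[0, 0, 0, 0], [24, -12, -18, 6], [-6, -6, 6, 6]].
There the 2×2 minor on rows k ∈ {2, 3}, columns (i,j) ∈ {(1,1), (1,2)} is det [[24, -12], [-6, -6]] = -216 ≠ 0, so this unfolding has rank ≥ 2; CP rank is at least every unfolding rank, so rank(T) ≥ 2. (Unfolding ranks only ever bound the CP rank from below — rank(T) can be strictly larger than all of them — so the matching upper bound has to come from an explicit 2-term decomposition.)
Upper bound — finding two terms. Write S_k = T[:,:,k] for the frontal slices: S₁ = [[0, 0], [0, 0]], S₂ = [[24, -12], [-18, 6]], S₃ = [[-6, -6], [6, 6]].
If T = a₁ (x) b₁ (x) c₁ + a₂ (x) b₂ (x) c₂ then each S_k = c₁[k]·a₁b₁ᵀ + c₂[k]·a₂b₂ᵀ. S₂ and S₃ are linearly independent, so a₁b₁ᵀ and a₂b₂ᵀ must span the same plane of matrices: they are the rank-1 matrices of the form x·S₂ + y·S₃.
det(x·S₂ + y·S₃) is −72·x² + 72·xy = (-72)·(x − y)(x), vanishing at (x:y) = (1:1) and (0:1).
M₁ = S₂ + S₃ = [[18, -18], [-12, 12]] = 6·[3, -2][1, -1]ᵀ and M₂ = S₃ = [[-6, -6], [6, 6]] = (-6)·[1, -1][1, 1]ᵀ, so take a₁ = [3, -2], b₁ = [1, -1], a₂ = [1, -1], b₂ = [1, 1].
Each slice is an integer combination of E₁ = a₁b₁ᵀ and E₂ = a₂b₂ᵀ: S₁ = 0, S₂ = 6·E₁ + 6·E₂, S₃ = −6·E₂; reading off coefficients, c₁ = [0, 6, 0] and c₂ = [0, 6, -6].
Hence T = [3, -2] (x) [1, -1] (x) [0, 6, 0] + [1, -1] (x) [1, 1] (x) [0, 6, -6], so rank(T) ≤ 2.
These bounds meet, so rank(T) = 2.
Check entry T[1,2,1] = 0: (3)·(-1)·(0) + (1)·(1)·(0) = 0.

2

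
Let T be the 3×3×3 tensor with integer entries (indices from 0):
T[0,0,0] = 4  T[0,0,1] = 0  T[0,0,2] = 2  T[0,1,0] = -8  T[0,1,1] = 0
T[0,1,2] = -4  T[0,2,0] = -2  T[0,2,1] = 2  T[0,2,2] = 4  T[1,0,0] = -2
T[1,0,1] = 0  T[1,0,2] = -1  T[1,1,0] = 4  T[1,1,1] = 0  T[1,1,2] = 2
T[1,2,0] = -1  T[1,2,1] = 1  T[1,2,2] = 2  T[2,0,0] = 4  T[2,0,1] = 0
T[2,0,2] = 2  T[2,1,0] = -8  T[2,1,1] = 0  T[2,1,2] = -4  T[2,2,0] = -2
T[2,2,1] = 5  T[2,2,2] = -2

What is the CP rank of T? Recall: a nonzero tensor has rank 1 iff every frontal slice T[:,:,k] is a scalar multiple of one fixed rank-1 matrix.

3

Lower bound: the mode-1 unfolding of T (rows indexed by i, columns by (j,k) = (0,0), (0,1), (0,2), (1,0), (1,1), (1,2), (2,0), (2,1), (2,2)) is [[4, 0, 2, -8, 0, -4, -2, 2, 4], [-2, 0, -1, 4, 0, 2, -1, 1, 2], [4, 0, 2, -8, 0, -4, -2, 5, -2]].
There the 3×3 minor on rows i ∈ {0, 1, 2}, columns (j,k) ∈ {(0,0), (2,0), (2,1)} is det [[4, -2, 2], [-2, -1, 1], [4, -2, 5]] = -24 ≠ 0, so this unfolding has rank ≥ 3; CP rank is at least every unfolding rank, so rank(T) ≥ 3. (This is only a lower bound: in general the CP rank may exceed every unfolding rank, so we still need to exhibit 3 rank-1 terms summing to T.)
Upper bound: T is a sum of 3 rank-1 terms, T = [2, -1, 2] ⊗ [1, -2, 0] ⊗ [2, 0, 1] + [2, 1, -1] ⊗ [0, 0, 1] ⊗ [0, -1, 2] + [2, 1, 2] ⊗ [0, 0, 1] ⊗ [-1, 2, 0] (one valid choice — decompositions are not unique — normalised so each a, b is primitive with positive first nonzero entry; check it by expanding all entries), so rank(T) ≤ 3.
These bounds meet, so rank(T) = 3.
Check entry T[1,2,2] = 2: (-1)·(0)·(1) + (1)·(1)·(2) + (1)·(1)·(0) = 2.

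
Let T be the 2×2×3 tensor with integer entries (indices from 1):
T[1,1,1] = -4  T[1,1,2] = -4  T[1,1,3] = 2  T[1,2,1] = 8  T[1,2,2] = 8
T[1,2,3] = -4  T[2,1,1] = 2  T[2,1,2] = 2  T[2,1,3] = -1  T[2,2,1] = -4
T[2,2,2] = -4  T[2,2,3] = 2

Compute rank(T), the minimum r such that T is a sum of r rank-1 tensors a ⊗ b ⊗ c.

Lower bound: T ≠ 0 (e.g. T[1,1,1] = -4), so rank(T) ≥ 1.
Upper bound: the mode-1 fibre T[:,1,1] = [-4, 2] gives a = (2, -1) (primitive direction); the mode-2 fibre T[1,:,1] = [-4, 8] gives b = (1, -2); then c[k] = T[1,1,k] / (a[1]·b[1]) = [-4, -4, 2] / 2 = (-2, -2, 1).
Expanding (2, -1) ⊗ (1, -2) ⊗ (-2, -2, 1) reproduces all 12 entries of T, so T = (2, -1) ⊗ (1, -2) ⊗ (-2, -2, 1) and rank(T) ≤ 1.
These bounds meet, so rank(T) = 1.

1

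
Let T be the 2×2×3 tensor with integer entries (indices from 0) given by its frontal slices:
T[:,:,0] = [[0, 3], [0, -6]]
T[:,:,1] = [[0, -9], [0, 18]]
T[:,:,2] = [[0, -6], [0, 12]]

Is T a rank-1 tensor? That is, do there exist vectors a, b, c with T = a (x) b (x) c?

If T = a (x) b (x) c then every fibre of T is a multiple of the corresponding factor, so read the factors off the fibres through the nonzero entry T[0,1,0] = 3.
The mode-1 fibre T[:,1,0] = [3, -6] gives a = (1, -2) (primitive direction); the mode-2 fibre T[0,:,0] = [0, 3] gives b = (0, 1); then c[k] = T[0,1,k] / (a[0]·b[1]) = [3, -9, -6] / 1 = (3, -9, -6).
Expanding (1, -2) (x) (0, 1) (x) (3, -9, -6) reproduces all 12 entries of T, so T = (1, -2) (x) (0, 1) (x) (3, -9, -6) and rank(T) ≤ 1.
Equivalently every frontal slice T[:,:,k] is c[k] times the rank-1 matrix (1, -2) (x) (0, 1). So T has rank 1 (it is nonzero).

Yes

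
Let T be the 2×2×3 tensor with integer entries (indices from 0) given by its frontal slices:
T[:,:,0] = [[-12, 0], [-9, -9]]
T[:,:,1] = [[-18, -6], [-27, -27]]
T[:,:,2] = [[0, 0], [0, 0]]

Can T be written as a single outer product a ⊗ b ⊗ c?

The mode-2 unfolding of T (rows indexed by j, columns by (i,k) = (0,0), (0,1), (0,2), (1,0), (1,1), (1,2)) is [[-12, -18, 0, -9, -27, 0], [0, -6, 0, -9, -27, 0]].
There the 2×2 minor on rows j ∈ {0, 1}, columns (i,k) ∈ {(0,0), (0,1)} is det [[-12, -18], [0, -6]] = 72 ≠ 0, so this unfolding has rank ≥ 2; CP rank is at least every unfolding rank, so rank(T) ≥ 2.
In particular rank(T) ≥ 2 > 1, so T is not rank-1.

No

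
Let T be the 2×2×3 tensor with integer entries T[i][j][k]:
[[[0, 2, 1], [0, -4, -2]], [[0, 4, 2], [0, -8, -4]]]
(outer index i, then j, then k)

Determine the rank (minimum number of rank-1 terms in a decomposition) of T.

Lower bound: T ≠ 0 (e.g. T[0,0,1] = 2), so rank(T) ≥ 1.
Upper bound: if T = a ⊗ b ⊗ c then every fibre of T is a multiple of the corresponding factor, so read the factors off the fibres through the nonzero entry T[0,0,1] = 2.
The mode-1 fibre T[:,0,1] = [2, 4] gives a = [1, 2] (primitive direction); the mode-2 fibre T[0,:,1] = [2, -4] gives b = [1, -2]; then c[k] = T[0,0,k] / (a[0]·b[0]) = [0, 2, 1] / 1 = [0, 2, 1].
Expanding [1, 2] ⊗ [1, -2] ⊗ [0, 2, 1] reproduces all 12 entries of T, so T = [1, 2] ⊗ [1, -2] ⊗ [0, 2, 1] and rank(T) ≤ 1.
These bounds meet, so rank(T) = 1.

1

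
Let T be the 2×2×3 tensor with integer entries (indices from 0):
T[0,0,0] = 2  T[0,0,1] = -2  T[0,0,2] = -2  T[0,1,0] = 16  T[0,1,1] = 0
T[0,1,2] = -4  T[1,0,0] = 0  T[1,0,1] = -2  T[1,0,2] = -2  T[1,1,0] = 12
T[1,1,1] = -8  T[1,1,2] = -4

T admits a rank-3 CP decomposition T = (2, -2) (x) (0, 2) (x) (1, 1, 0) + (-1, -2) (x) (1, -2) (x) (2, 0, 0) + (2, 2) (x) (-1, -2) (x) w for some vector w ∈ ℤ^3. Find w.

Subtract the known terms from T to get the rank-1 residual R = (2, 2) (x) (-1, -2) (x) w, so R[i,j,k] = a[i]·b[j]·w[k]. Pick indices with nonzero a[0]·b[0] = (2)·(-1) = -2. Only the fibre through (0,0,·) is needed: R[0,0,:] = T[0,0,:] − Σₗ aₗ[0]bₗ[0]cₗ = [2, -2, -2] − (2)·(0)·(1, 1, 0) − (-1)·(1)·(2, 0, 0) = [4, -2, -2]. Then w[k] = R[0,0,k] / -2 for each k, giving w = [4, -2, -2] / -2 = (-2, 1, 1).

w = (-2, 1, 1)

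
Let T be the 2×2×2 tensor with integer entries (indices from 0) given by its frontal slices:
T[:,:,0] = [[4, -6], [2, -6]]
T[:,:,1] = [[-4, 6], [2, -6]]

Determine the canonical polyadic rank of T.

2

Lower bound: in the mode-2 unfolding of T (rows indexed by j, columns by (i,k)) the 2×2 minor on rows j ∈ {0, 1}, columns (i,k) ∈ {(0,0), (1,0)} is det [[4, 2], [-6, -6]] = -12 ≠ 0, so that unfolding has rank ≥ 2 and hence rank(T) ≥ 2 (CP rank is at least every unfolding rank, though it can be larger).
Upper bound: with S_k = T[:,:,k], the two rank-1 terms a₁b₁ᵀ, a₂b₂ᵀ are the rank-1 members of the pencil x·S₀ + y·S₁.
det(x·S₀ + y·S₁) is −12·x² + 12·y² = (-12)·(x − y)(x + y), vanishing at (x:y) = (1:1) and (1:-1).
M₁ = S₀ + S₁ = [[0, 0], [4, -12]] = 4·[0, 1][1, -3]ᵀ and M₂ = S₀ − S₁ = [[8, -12], [0, 0]] = 4·[1, 0][2, -3]ᵀ, so take a₁ = [0, 1], b₁ = [1, -3], a₂ = [1, 0], b₂ = [2, -3].
Each slice is an integer combination of E₁ = a₁b₁ᵀ and E₂ = a₂b₂ᵀ: S₀ = 2·E₁ + 2·E₂, S₁ = 2·E₁ − 2·E₂; reading off coefficients, c₁ = [2, 2] and c₂ = [2, -2].
Hence T = [0, 1] ⊗ [1, -3] ⊗ [2, 2] + [1, 0] ⊗ [2, -3] ⊗ [2, -2], so rank(T) ≤ 2.
These bounds meet, so rank(T) = 2.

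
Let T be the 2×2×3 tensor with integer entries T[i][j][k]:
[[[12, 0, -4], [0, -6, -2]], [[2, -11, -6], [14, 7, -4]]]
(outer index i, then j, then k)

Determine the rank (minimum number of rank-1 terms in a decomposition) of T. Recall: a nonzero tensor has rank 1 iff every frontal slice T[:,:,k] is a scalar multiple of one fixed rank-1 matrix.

Lower bound: the mode-3 unfolding of T (rows indexed by k, columns by (i,j) = (0,0), (0,1), (1,0), (1,1)) is [[12, 0, 2, 14], [0, -6, -11, 7], [-4, -2, -6, -4]].
There the 3×3 minor on rows k ∈ {0, 1, 2}, columns (i,j) ∈ {(0,0), (0,1), (1,0)} is det [[12, 0, 2], [0, -6, -11], [-4, -2, -6]] = 120 ≠ 0, so this unfolding has rank ≥ 3; CP rank is at least every unfolding rank, so rank(T) ≥ 3. (Flattening ranks never certify an upper bound on CP rank; for that we must actually write T with 3 rank-1 terms.)
Upper bound: T is a sum of 3 rank-1 terms, T = [0, 1] (x) [1, 1] (x) [2, 1, -2] + [1, -2] (x) [1, -1] (x) [4, 4, 0] + [1, 1] (x) [2, 1] (x) [4, -2, -2] (one valid choice — decompositions are not unique — normalised so each a, b is primitive with positive first nonzero entry; check it by expanding all entries), so rank(T) ≤ 3.
These bounds meet, so rank(T) = 3.

3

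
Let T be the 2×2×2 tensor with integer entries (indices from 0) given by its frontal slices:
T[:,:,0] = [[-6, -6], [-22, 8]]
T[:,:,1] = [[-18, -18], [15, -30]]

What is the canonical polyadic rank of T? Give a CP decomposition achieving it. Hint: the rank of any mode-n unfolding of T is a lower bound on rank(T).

rank(T) = 2

Lower bound: the mode-3 unfolding of T (rows indexed by k, columns by (i,j) = (0,0), (0,1), (1,0), (1,1)) is [[-6, -6, -22, 8], [-18, -18, 15, -30]].
There the 2×2 minor on rows k ∈ {0, 1}, columns (i,j) ∈ {(0,0), (1,0)} is det [[-6, -22], [-18, 15]] = -486 ≠ 0, so this unfolding has rank ≥ 2; CP rank is at least every unfolding rank, so rank(T) ≥ 2. (Unfolding ranks only ever bound the CP rank from below — rank(T) can be strictly larger than all of them — so the matching upper bound has to come from an explicit 2-term decomposition.)
Upper bound — finding two terms. Write S_k = T[:,:,k] for the frontal slices: S₀ = [[-6, -6], [-22, 8]], S₁ = [[-18, -18], [15, -30]].
If T = a₁ ⊗ b₁ ⊗ c₁ + a₂ ⊗ b₂ ⊗ c₂ then each S_k = c₁[k]·a₁b₁ᵀ + c₂[k]·a₂b₂ᵀ. S₀ and S₁ are linearly independent, so a₁b₁ᵀ and a₂b₂ᵀ must span the same plane of matrices: they are the rank-1 matrices of the form x·S₀ + y·S₁.
det(x·S₀ + y·S₁) is −180·x² − 270·xy + 810·y² = (-90)·(2·x − 3·y)(x + 3·y), vanishing at (x:y) = (3:2) and (3:-1).
M₁ = 3·S₀ + 2·S₁ = [[-54, -54], [-36, -36]] = (-18)·[3, 2][1, 1]ᵀ and M₂ = 3·S₀ − S₁ = [[0, 0], [-81, 54]] = (-27)·[0, 1][3, -2]ᵀ, so take a₁ = [3, 2], b₁ = [1, 1], a₂ = [0, 1], b₂ = [3, -2].
Each slice is an integer combination of E₁ = a₁b₁ᵀ and E₂ = a₂b₂ᵀ: S₀ = −2·E₁ − 6·E₂, S₁ = −6·E₁ + 9·E₂; reading off coefficients, c₁ = [-2, -6] and c₂ = [-6, 9].
Hence T = [3, 2] ⊗ [1, 1] ⊗ [-2, -6] + [0, 1] ⊗ [3, -2] ⊗ [-6, 9], so rank(T) ≤ 2.
These bounds meet, so rank(T) = 2.
Check entry T[1,1,0] = 8: (2)·(1)·(-2) + (1)·(-2)·(-6) = 8.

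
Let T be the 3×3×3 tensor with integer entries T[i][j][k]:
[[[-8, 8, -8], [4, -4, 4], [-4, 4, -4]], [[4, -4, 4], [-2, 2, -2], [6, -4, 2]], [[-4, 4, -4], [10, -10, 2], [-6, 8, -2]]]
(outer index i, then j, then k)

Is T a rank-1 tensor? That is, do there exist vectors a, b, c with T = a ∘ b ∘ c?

No

The mode-3 unfolding of T (rows indexed by k, columns by (i,j) = (0,0), (0,1), (0,2), (1,0), (1,1), (1,2), (2,0), (2,1), (2,2)) is [[-8, 4, -4, 4, -2, 6, -4, 10, -6], [8, -4, 4, -4, 2, -4, 4, -10, 8], [-8, 4, -4, 4, -2, 2, -4, 2, -2]].
There the 3×3 minor on rows k ∈ {0, 1, 2}, columns (i,j) ∈ {(0,0), (1,2), (2,1)} is det [[-8, 6, 10], [8, -4, -10], [-8, 2, 2]] = 128 ≠ 0, so this unfolding has rank ≥ 3; CP rank is at least every unfolding rank, so rank(T) ≥ 3.
In particular rank(T) ≥ 3 > 1, so T is not rank-1.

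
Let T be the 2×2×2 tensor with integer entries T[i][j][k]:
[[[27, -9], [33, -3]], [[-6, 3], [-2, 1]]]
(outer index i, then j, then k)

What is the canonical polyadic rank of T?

2

Lower bound: the mode-2 unfolding of T (rows indexed by j, columns by (i,k) = (0,0), (0,1), (1,0), (1,1)) is [[27, -9, -6, 3], [33, -3, -2, 1]].
There the 2×2 minor on rows j ∈ {0, 1}, columns (i,k) ∈ {(0,0), (0,1)} is det [[27, -9], [33, -3]] = 216 ≠ 0, so this unfolding has rank ≥ 2; CP rank is at least every unfolding rank, so rank(T) ≥ 2. (Unfolding ranks only ever bound the CP rank from below — rank(T) can be strictly larger than all of them — so the matching upper bound has to come from an explicit 2-term decomposition.)
Upper bound — finding two terms. Write S_k = T[:,:,k] for the frontal slices: S₀ = [[27, 33], [-6, -2]], S₁ = [[-9, -3], [3, 1]].
If T = a₁ (x) b₁ (x) c₁ + a₂ (x) b₂ (x) c₂ then each S_k = c₁[k]·a₁b₁ᵀ + c₂[k]·a₂b₂ᵀ. S₀ and S₁ are linearly independent, so a₁b₁ᵀ and a₂b₂ᵀ must span the same plane of matrices: they are the rank-1 matrices of the form x·S₀ + y·S₁.
det(x·S₀ + y·S₁) is 144·x² − 72·xy = 72·(2·x − y)(x), vanishing at (x:y) = (1:2) and (0:1).
M₁ = S₀ + 2·S₁ = [[9, 27], [0, 0]] = 9·[1, 0][1, 3]ᵀ and M₂ = S₁ = [[-9, -3], [3, 1]] = −[3, -1][3, 1]ᵀ, so take a₁ = [1, 0], b₁ = [1, 3], a₂ = [3, -1], b₂ = [3, 1].
Each slice is an integer combination of E₁ = a₁b₁ᵀ and E₂ = a₂b₂ᵀ: S₀ = 9·E₁ + 2·E₂, S₁ = −E₂; reading off coefficients, c₁ = [9, 0] and c₂ = [2, -1].
Hence T = [1, 0] (x) [1, 3] (x) [9, 0] + [3, -1] (x) [3, 1] (x) [2, -1], so rank(T) ≤ 2.
These bounds meet, so rank(T) = 2.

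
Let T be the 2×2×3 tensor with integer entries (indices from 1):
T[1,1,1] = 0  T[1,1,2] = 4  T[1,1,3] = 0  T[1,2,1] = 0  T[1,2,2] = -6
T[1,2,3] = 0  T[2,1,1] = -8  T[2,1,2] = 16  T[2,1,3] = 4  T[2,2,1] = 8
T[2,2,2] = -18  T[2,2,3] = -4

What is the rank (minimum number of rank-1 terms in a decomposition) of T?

Lower bound: in the mode-1 unfolding of T (rows indexed by i, columns by (j,k)) the 2×2 minor on rows i ∈ {1, 2}, columns (j,k) ∈ {(1,1), (1,2)} is det [[0, 4], [-8, 16]] = 32 ≠ 0, so that unfolding has rank ≥ 2 and hence rank(T) ≥ 2 (CP rank is at least every unfolding rank, though it can be larger).
Upper bound: with S_k = T[:,:,k], the two rank-1 terms a₁b₁ᵀ, a₂b₂ᵀ are the rank-1 members of the pencil x·S₁ + y·S₂.
det(x·S₁ + y·S₂) is −16·xy + 24·y² = (-8)·(2·x − 3·y)(y), vanishing at (x:y) = (3:2) and (1:0).
M₁ = 3·S₁ + 2·S₂ = [[8, -12], [8, -12]] = 4·[1, 1][2, -3]ᵀ and M₂ = S₁ = [[0, 0], [-8, 8]] = (-8)·[0, 1][1, -1]ᵀ, so take a₁ = [1, 1], b₁ = [2, -3], a₂ = [0, 1], b₂ = [1, -1].
Each slice is an integer combination of E₁ = a₁b₁ᵀ and E₂ = a₂b₂ᵀ: S₁ = −8·E₂, S₂ = 2·E₁ + 12·E₂, S₃ = 4·E₂; reading off coefficients, c₁ = [0, 2, 0] and c₂ = [-8, 12, 4].
Hence T = [1, 1] ⊗ [2, -3] ⊗ [0, 2, 0] + [0, 1] ⊗ [1, -1] ⊗ [-8, 12, 4], so rank(T) ≤ 2.
These bounds meet, so rank(T) = 2.

2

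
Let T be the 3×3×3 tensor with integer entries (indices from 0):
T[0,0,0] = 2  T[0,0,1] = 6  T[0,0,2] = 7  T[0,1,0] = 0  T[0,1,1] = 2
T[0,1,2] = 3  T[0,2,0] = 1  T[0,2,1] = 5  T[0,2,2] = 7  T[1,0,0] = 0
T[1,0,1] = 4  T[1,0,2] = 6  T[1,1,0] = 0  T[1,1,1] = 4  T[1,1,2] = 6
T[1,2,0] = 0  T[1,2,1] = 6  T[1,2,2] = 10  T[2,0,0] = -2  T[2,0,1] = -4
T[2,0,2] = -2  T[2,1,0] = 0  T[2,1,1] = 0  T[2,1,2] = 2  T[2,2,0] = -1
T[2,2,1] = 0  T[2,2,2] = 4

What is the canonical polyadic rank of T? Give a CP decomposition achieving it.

rank(T) = 3

Lower bound: in the mode-3 unfolding of T (rows indexed by k, columns by (i,j)) the 3×3 minor on rows k ∈ {0, 1, 2}, columns (i,j) ∈ {(0,0), (0,1), (0,2)} is det [[2, 0, 1], [6, 2, 5], [7, 3, 7]] = 2 ≠ 0, so that unfolding has rank ≥ 3 and hence rank(T) ≥ 3 (CP rank is at least every unfolding rank, though it can be larger).
Upper bound: T is a sum of 3 rank-1 terms, T = [1, 0, -1] ∘ [2, 0, 1] ∘ [1, 2, 2] + [1, 2, -2] ∘ [1, 1, 1] ∘ [0, 1, 1] + [1, 2, 2] ∘ [1, 1, 2] ∘ [0, 1, 2] (written with every a and b primitive with positive leading entry and the scale carried by c; CP decompositions are not unique, and this one is verified by expanding entrywise), so rank(T) ≤ 3.
These bounds meet, so rank(T) = 3.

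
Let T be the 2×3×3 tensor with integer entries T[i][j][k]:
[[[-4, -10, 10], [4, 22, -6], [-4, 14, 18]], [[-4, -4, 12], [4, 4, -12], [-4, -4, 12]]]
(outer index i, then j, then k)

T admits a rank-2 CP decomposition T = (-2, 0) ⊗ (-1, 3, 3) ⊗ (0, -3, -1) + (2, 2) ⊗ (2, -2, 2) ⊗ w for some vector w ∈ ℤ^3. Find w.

Subtract the known terms from T to get the rank-1 residual R = (2, 2) ⊗ (2, -2, 2) ⊗ w, so R[i,j,k] = a[i]·b[j]·w[k]. Pick indices with nonzero a[0]·b[0] = (2)·(2) = 4. Only the fibre through (0,0,·) is needed: R[0,0,:] = T[0,0,:] − Σₗ aₗ[0]bₗ[0]cₗ = [-4, -10, 10] − (-2)·(-1)·(0, -3, -1) = [-4, -4, 12]. Then w[k] = R[0,0,k] / 4 for each k, giving w = [-4, -4, 12] / 4 = (-1, -1, 3).

w = (-1, -1, 3)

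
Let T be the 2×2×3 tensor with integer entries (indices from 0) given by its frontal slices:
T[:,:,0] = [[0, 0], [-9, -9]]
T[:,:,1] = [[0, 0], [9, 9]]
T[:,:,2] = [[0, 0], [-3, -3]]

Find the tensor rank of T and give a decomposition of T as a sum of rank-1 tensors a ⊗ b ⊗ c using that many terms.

Lower bound: T ≠ 0 (e.g. T[1,0,0] = -9), so rank(T) ≥ 1.
Upper bound: if T = a ⊗ b ⊗ c then every fibre of T is a multiple of the corresponding factor, so read the factors off the fibres through the nonzero entry T[1,0,0] = -9.
The mode-1 fibre T[:,0,0] = [0, -9] gives a = [0, 1] (primitive direction); the mode-2 fibre T[1,:,0] = [-9, -9] gives b = [1, 1]; then c[k] = T[1,0,k] / (a[1]·b[0]) = [-9, 9, -3] / 1 = [-9, 9, -3].
Expanding [0, 1] ⊗ [1, 1] ⊗ [-9, 9, -3] reproduces all 12 entries of T, so T = [0, 1] ⊗ [1, 1] ⊗ [-9, 9, -3] and rank(T) ≤ 1.
These bounds meet, so rank(T) = 1.
Check entry T[0,1,0] = 0: (0)·(1)·(-9) = 0.

rank(T) = 1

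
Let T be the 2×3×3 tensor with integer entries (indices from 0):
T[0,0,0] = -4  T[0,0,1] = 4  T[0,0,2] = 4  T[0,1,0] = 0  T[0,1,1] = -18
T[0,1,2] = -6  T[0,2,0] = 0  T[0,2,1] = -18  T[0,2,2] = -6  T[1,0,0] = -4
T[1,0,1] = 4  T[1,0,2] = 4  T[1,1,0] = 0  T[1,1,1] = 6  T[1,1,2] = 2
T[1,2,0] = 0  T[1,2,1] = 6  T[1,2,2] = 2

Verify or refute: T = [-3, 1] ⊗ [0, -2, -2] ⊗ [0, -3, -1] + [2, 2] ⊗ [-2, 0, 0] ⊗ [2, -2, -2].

No

Reconstruct entry (0,0,0) from the claimed factors: Σₗ aₗ[0]bₗ[0]cₗ[0] = (-3)·(0)·(0) + (2)·(-2)·(2) = -8, but T[0,0,0] = -4. The claim is false.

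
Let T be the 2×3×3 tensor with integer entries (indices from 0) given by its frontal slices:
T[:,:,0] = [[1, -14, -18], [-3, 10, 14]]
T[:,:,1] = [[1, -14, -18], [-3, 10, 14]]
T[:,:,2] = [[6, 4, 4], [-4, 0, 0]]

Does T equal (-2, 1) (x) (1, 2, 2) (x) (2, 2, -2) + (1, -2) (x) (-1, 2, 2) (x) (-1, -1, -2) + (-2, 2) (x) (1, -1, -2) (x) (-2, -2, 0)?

No

Reconstruct entry (1,0,0) from the claimed factors: Σₗ aₗ[1]bₗ[0]cₗ[0] = (1)·(1)·(2) + (-2)·(-1)·(-1) + (2)·(1)·(-2) = -4, but T[1,0,0] = -3. The claim is false.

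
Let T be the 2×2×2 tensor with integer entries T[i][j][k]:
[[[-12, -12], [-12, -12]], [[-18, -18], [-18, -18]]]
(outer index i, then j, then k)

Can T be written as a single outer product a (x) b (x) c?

Yes

If T = a (x) b (x) c then every fibre of T is a multiple of the corresponding factor, so read the factors off the fibres through the nonzero entry T[0,0,0] = -12.
The mode-1 fibre T[:,0,0] = [-12, -18] gives a = [2, 3] (primitive direction); the mode-2 fibre T[0,:,0] = [-12, -12] gives b = [1, 1]; then c[k] = T[0,0,k] / (a[0]·b[0]) = [-12, -12] / 2 = [-6, -6].
Expanding [2, 3] (x) [1, 1] (x) [-6, -6] reproduces all 8 entries of T, so T = [2, 3] (x) [1, 1] (x) [-6, -6] and rank(T) ≤ 1.
Equivalently every frontal slice T[:,:,k] is c[k] times the rank-1 matrix [2, 3] (x) [1, 1]. So T has rank 1 (it is nonzero).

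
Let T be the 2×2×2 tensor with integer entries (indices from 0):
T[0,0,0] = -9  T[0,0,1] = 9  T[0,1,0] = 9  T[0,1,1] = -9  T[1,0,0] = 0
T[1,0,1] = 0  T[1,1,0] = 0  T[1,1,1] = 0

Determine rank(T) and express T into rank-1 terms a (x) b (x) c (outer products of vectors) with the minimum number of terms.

Lower bound: T ≠ 0 (e.g. T[0,0,0] = -9), so rank(T) ≥ 1.
Upper bound: if T = a (x) b (x) c then every fibre of T is a multiple of the corresponding factor, so read the factors off the fibres through the nonzero entry T[0,0,0] = -9.
The mode-1 fibre T[:,0,0] = [-9, 0] gives a = [1, 0] (primitive direction); the mode-2 fibre T[0,:,0] = [-9, 9] gives b = [1, -1]; then c[k] = T[0,0,k] / (a[0]·b[0]) = [-9, 9] / 1 = [-9, 9].
Expanding [1, 0] (x) [1, -1] (x) [-9, 9] reproduces all 8 entries of T, so T = [1, 0] (x) [1, -1] (x) [-9, 9] and rank(T) ≤ 1.
These bounds meet, so rank(T) = 1.
Check entry T[1,0,0] = 0: (0)·(1)·(-9) = 0.

rank(T) = 1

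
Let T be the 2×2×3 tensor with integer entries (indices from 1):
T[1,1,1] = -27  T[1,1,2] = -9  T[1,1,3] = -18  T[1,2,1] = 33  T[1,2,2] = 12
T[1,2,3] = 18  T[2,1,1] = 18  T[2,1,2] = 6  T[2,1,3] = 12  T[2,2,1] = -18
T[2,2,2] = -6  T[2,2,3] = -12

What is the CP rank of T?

Lower bound: the mode-1 unfolding of T (rows indexed by i, columns by (j,k) = (1,1), (1,2), (1,3), (2,1), (2,2), (2,3)) is [[-27, -9, -18, 33, 12, 18], [18, 6, 12, -18, -6, -12]].
There the 2×2 minor on rows i ∈ {1, 2}, columns (j,k) ∈ {(1,1), (2,1)} is det [[-27, 33], [18, -18]] = -108 ≠ 0, so this unfolding has rank ≥ 2; CP rank is at least every unfolding rank, so rank(T) ≥ 2. (Unfolding ranks only ever bound the CP rank from below — rank(T) can be strictly larger than all of them — so the matching upper bound has to come from an explicit 2-term decomposition.)
Upper bound — finding two terms. Write S_k = T[:,:,k] for the frontal slices: S₁ = [[-27, 33], [18, -18]], S₂ = [[-9, 12], [6, -6]], S₃ = [[-18, 18], [12, -12]].
If T = a₁ ⊗ b₁ ⊗ c₁ + a₂ ⊗ b₂ ⊗ c₂ then each S_k = c₁[k]·a₁b₁ᵀ + c₂[k]·a₂b₂ᵀ. S₁ and S₂ are linearly independent, so a₁b₁ᵀ and a₂b₂ᵀ must span the same plane of matrices: they are the rank-1 matrices of the form x·S₁ + y·S₂.
det(x·S₁ + y·S₂) is −108·x² − 90·xy − 18·y² = (-18)·(2·x + y)(3·x + y), vanishing at (x:y) = (1:-2) and (1:-3).
M₁ = S₁ − 2·S₂ = [[-9, 9], [6, -6]] = (-3)·(3, -2)(1, -1)ᵀ and M₂ = S₁ − 3·S₂ = [[0, -3], [0, 0]] = (-3)·(1, 0)(0, 1)ᵀ, so take a₁ = (3, -2), b₁ = (1, -1), a₂ = (1, 0), b₂ = (0, 1).
Each slice is an integer combination of E₁ = a₁b₁ᵀ and E₂ = a₂b₂ᵀ: S₁ = −9·E₁ + 6·E₂, S₂ = −3·E₁ + 3·E₂, S₃ = −6·E₁; reading off coefficients, c₁ = (-9, -3, -6) and c₂ = (6, 3, 0).
Hence T = (3, -2) ⊗ (1, -1) ⊗ (-9, -3, -6) + (1, 0) ⊗ (0, 1) ⊗ (6, 3, 0), so rank(T) ≤ 2.
These bounds meet, so rank(T) = 2.

2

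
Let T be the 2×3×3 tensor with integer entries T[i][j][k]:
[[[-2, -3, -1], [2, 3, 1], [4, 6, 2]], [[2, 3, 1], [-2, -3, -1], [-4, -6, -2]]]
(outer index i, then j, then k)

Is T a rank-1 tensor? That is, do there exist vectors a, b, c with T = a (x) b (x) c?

The mode-1 fibre T[:,0,0] = [-2, 2] gives a = (1, -1) (primitive direction); the mode-2 fibre T[0,:,0] = [-2, 2, 4] gives b = (1, -1, -2); then c[k] = T[0,0,k] / (a[0]·b[0]) = [-2, -3, -1] / 1 = (-2, -3, -1).
Expanding (1, -1) (x) (1, -1, -2) (x) (-2, -3, -1) reproduces all 18 entries of T, so T = (1, -1) (x) (1, -1, -2) (x) (-2, -3, -1) and rank(T) ≤ 1.
Equivalently every frontal slice T[:,:,k] is c[k] times the rank-1 matrix (1, -1) (x) (1, -1, -2). So T has rank 1 (it is nonzero).

Yes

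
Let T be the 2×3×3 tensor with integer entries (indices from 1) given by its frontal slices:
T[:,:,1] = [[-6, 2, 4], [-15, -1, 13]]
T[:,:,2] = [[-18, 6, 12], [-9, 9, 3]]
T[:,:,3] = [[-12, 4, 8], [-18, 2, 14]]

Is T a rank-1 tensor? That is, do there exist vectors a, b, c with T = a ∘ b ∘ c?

No

The mode-3 unfolding of T (rows indexed by k, columns by (i,j) = (1,1), (1,2), (1,3), (2,1), (2,2), (2,3)) is [[-6, 2, 4, -15, -1, 13], [-18, 6, 12, -9, 9, 3], [-12, 4, 8, -18, 2, 14]].
There the 2×2 minor on rows k ∈ {1, 2}, columns (i,j) ∈ {(1,1), (2,1)} is det [[-6, -15], [-18, -9]] = -216 ≠ 0, so this unfolding has rank ≥ 2; CP rank is at least every unfolding rank, so rank(T) ≥ 2.
In particular rank(T) ≥ 2 > 1, so T is not rank-1.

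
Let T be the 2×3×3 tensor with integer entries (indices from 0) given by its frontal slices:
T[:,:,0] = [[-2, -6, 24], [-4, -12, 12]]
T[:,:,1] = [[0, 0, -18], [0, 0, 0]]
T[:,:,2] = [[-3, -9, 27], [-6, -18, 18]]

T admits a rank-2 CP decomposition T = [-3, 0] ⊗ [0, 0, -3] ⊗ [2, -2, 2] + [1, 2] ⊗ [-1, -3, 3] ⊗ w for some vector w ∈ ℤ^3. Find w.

Subtract the known terms from T to get the rank-1 residual R = [1, 2] ⊗ [-1, -3, 3] ⊗ w, so R[i,j,k] = a[i]·b[j]·w[k]. Pick indices with nonzero a[0]·b[0] = (1)·(-1) = -1. Only the fibre through (0,0,·) is needed: R[0,0,:] = T[0,0,:] − Σₗ aₗ[0]bₗ[0]cₗ = [-2, 0, -3] − (-3)·(0)·[2, -2, 2] = [-2, 0, -3]. Then w[k] = R[0,0,k] / -1 for each k, giving w = [-2, 0, -3] / -1 = [2, 0, 3].

w = [2, 0, 3]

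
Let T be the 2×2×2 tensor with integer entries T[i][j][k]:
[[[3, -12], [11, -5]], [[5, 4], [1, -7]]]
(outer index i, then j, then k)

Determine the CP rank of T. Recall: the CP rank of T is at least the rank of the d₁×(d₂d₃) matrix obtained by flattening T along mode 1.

2

Lower bound: the mode-1 unfolding of T (rows indexed by i, columns by (j,k) = (0,0), (0,1), (1,0), (1,1)) is [[3, -12, 11, -5], [5, 4, 1, -7]].
There the 2×2 minor on rows i ∈ {0, 1}, columns (j,k) ∈ {(0,0), (0,1)} is det [[3, -12], [5, 4]] = 72 ≠ 0, so this unfolding has rank ≥ 2; CP rank is at least every unfolding rank, so rank(T) ≥ 2. (Unfolding ranks only ever bound the CP rank from below — rank(T) can be strictly larger than all of them — so the matching upper bound has to come from an explicit 2-term decomposition.)
Upper bound — finding two terms. Write S_k = T[:,:,k] for the frontal slices: S₀ = [[3, 11], [5, 1]], S₁ = [[-12, -5], [4, -7]].
If T = a₁ ⊗ b₁ ⊗ c₁ + a₂ ⊗ b₂ ⊗ c₂ then each S_k = c₁[k]·a₁b₁ᵀ + c₂[k]·a₂b₂ᵀ. S₀ and S₁ are linearly independent, so a₁b₁ᵀ and a₂b₂ᵀ must span the same plane of matrices: they are the rank-1 matrices of the form x·S₀ + y·S₁.
det(x·S₀ + y·S₁) is −52·x² − 52·xy + 104·y² = (-52)·(x + 2·y)(x − y), vanishing at (x:y) = (2:-1) and (1:1).
M₁ = 2·S₀ − S₁ = [[18, 27], [6, 9]] = 3·[3, 1][2, 3]ᵀ and M₂ = S₀ + S₁ = [[-9, 6], [9, -6]] = (-3)·[1, -1][3, -2]ᵀ, so take a₁ = [3, 1], b₁ = [2, 3], a₂ = [1, -1], b₂ = [3, -2].
Each slice is an integer combination of E₁ = a₁b₁ᵀ and E₂ = a₂b₂ᵀ: S₀ = E₁ − E₂, S₁ = −E₁ − 2·E₂; reading off coefficients, c₁ = [1, -1] and c₂ = [-1, -2].
Hence T = [3, 1] ⊗ [2, 3] ⊗ [1, -1] + [1, -1] ⊗ [3, -2] ⊗ [-1, -2], so rank(T) ≤ 2.
These bounds meet, so rank(T) = 2.
Check entry T[1,1,0] = 1: (1)·(3)·(1) + (-1)·(-2)·(-1) = 1.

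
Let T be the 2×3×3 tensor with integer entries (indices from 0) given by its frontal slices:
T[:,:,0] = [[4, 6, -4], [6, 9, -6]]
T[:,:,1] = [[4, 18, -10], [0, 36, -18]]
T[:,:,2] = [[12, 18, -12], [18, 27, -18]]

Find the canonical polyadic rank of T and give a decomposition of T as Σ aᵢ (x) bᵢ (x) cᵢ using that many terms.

Lower bound: the mode-2 unfolding of T (rows indexed by j, columns by (i,k) = (0,0), (0,1), (0,2), (1,0), (1,1), (1,2)) is [[4, 4, 12, 6, 0, 18], [6, 18, 18, 9, 36, 27], [-4, -10, -12, -6, -18, -18]].
There the 2×2 minor on rows j ∈ {0, 1}, columns (i,k) ∈ {(0,0), (0,1)} is det [[4, 4], [6, 18]] = 48 ≠ 0, so this unfolding has rank ≥ 2; CP rank is at least every unfolding rank, so rank(T) ≥ 2. (Unfolding ranks only ever bound the CP rank from below — rank(T) can be strictly larger than all of them — so the matching upper bound has to come from an explicit 2-term decomposition.)
Upper bound — finding two terms. Write S_k = T[:,:,k] for the frontal slices: S₀ = [[4, 6, -4], [6, 9, -6]], S₁ = [[4, 18, -10], [0, 36, -18]], S₂ = [[12, 18, -12], [18, 27, -18]].
If T = a₁ (x) b₁ (x) c₁ + a₂ (x) b₂ (x) c₂ then each S_k = c₁[k]·a₁b₁ᵀ + c₂[k]·a₂b₂ᵀ. S₀ and S₁ are linearly independent, so a₁b₁ᵀ and a₂b₂ᵀ must span the same plane of matrices: they are the rank-1 matrices of the form x·S₀ + y·S₁.
The 2×2 minor of x·S₀ + y·S₁ on rows {0,1}, columns {0,1} is 72·xy + 144·y² = 72·(x + 2·y)(y), vanishing at (x:y) = (2:-1) and (1:0).
M₁ = 2·S₀ − S₁ = [[4, -6, 2], [12, -18, 6]] = 2·[1, 3][2, -3, 1]ᵀ and M₂ = S₀ = [[4, 6, -4], [6, 9, -6]] = [2, 3][2, 3, -2]ᵀ, so take a₁ = [1, 3], b₁ = [2, -3, 1], a₂ = [2, 3], b₂ = [2, 3, -2].
Each slice is an integer combination of E₁ = a₁b₁ᵀ and E₂ = a₂b₂ᵀ: S₀ = E₂, S₁ = −2·E₁ + 2·E₂, S₂ = 3·E₂; reading off coefficients, c₁ = [0, -2, 0] and c₂ = [1, 2, 3].
Hence T = [1, 3] (x) [2, -3, 1] (x) [0, -2, 0] + [2, 3] (x) [2, 3, -2] (x) [1, 2, 3], so rank(T) ≤ 2.
These bounds meet, so rank(T) = 2.
Check entry T[0,0,2] = 12: (1)·(2)·(0) + (2)·(2)·(3) = 12.

rank(T) = 2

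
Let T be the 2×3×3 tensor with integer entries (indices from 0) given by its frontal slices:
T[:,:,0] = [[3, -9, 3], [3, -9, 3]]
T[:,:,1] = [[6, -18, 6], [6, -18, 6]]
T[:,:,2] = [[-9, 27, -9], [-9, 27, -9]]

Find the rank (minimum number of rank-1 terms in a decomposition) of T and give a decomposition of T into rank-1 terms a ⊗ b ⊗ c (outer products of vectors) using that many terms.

rank(T) = 1

Lower bound: T ≠ 0 (e.g. T[0,0,0] = 3), so rank(T) ≥ 1.
Upper bound: if T = a ⊗ b ⊗ c then every fibre of T is a multiple of the corresponding factor, so read the factors off the fibres through the nonzero entry T[0,0,0] = 3.
The mode-1 fibre T[:,0,0] = [3, 3] gives a = [1, 1] (primitive direction); the mode-2 fibre T[0,:,0] = [3, -9, 3] gives b = [1, -3, 1]; then c[k] = T[0,0,k] / (a[0]·b[0]) = [3, 6, -9] / 1 = [3, 6, -9].
Expanding [1, 1] ⊗ [1, -3, 1] ⊗ [3, 6, -9] reproduces all 18 entries of T, so T = [1, 1] ⊗ [1, -3, 1] ⊗ [3, 6, -9] and rank(T) ≤ 1.
These bounds meet, so rank(T) = 1.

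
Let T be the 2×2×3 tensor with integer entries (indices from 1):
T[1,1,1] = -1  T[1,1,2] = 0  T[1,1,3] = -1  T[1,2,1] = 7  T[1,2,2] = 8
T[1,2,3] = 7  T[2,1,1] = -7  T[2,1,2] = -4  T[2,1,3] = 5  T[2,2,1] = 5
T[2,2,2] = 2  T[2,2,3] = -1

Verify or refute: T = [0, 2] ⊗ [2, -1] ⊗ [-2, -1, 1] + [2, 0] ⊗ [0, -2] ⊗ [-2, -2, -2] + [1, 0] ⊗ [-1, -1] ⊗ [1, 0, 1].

No

Reconstruct entry (2,1,1) from the claimed factors: Σₗ aₗ[2]bₗ[1]cₗ[1] = (2)·(2)·(-2) + (0)·(0)·(-2) + (0)·(-1)·(1) = -8, but T[2,1,1] = -7. The claim is false.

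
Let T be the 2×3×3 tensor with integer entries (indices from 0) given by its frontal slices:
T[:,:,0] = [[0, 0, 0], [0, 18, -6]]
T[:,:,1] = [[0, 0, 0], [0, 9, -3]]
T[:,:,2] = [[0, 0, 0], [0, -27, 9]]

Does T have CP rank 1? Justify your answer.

If T = a ⊗ b ⊗ c then every fibre of T is a multiple of the corresponding factor, so read the factors off the fibres through the nonzero entry T[1,1,0] = 18.
The mode-1 fibre T[:,1,0] = [0, 18] gives a = [0, 1] (primitive direction); the mode-2 fibre T[1,:,0] = [0, 18, -6] gives b = [0, 3, -1]; then c[k] = T[1,1,k] / (a[1]·b[1]) = [18, 9, -27] / 3 = [6, 3, -9].
Expanding [0, 1] ⊗ [0, 3, -1] ⊗ [6, 3, -9] reproduces all 18 entries of T, so T = [0, 1] ⊗ [0, 3, -1] ⊗ [6, 3, -9] and rank(T) ≤ 1.
Equivalently every frontal slice T[:,:,k] is c[k] times the rank-1 matrix [0, 1] ⊗ [0, 3, -1]. So T has rank 1 (it is nonzero).

Yes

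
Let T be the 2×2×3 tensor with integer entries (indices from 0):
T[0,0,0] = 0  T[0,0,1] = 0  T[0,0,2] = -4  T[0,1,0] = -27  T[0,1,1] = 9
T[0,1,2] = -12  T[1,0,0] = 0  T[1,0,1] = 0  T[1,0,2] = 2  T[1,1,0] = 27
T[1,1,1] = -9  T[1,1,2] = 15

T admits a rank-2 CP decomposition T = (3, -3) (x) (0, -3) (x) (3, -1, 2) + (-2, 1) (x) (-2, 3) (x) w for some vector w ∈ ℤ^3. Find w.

Subtract the known terms from T to get the rank-1 residual R = (-2, 1) (x) (-2, 3) (x) w, so R[i,j,k] = a[i]·b[j]·w[k]. Pick indices with nonzero a[0]·b[0] = (-2)·(-2) = 4. Only the fibre through (0,0,·) is needed: R[0,0,:] = T[0,0,:] − Σₗ aₗ[0]bₗ[0]cₗ = [0, 0, -4] − (3)·(0)·(3, -1, 2) = [0, 0, -4]. Then w[k] = R[0,0,k] / 4 for each k, giving w = [0, 0, -4] / 4 = (0, 0, -1).

w = (0, 0, -1)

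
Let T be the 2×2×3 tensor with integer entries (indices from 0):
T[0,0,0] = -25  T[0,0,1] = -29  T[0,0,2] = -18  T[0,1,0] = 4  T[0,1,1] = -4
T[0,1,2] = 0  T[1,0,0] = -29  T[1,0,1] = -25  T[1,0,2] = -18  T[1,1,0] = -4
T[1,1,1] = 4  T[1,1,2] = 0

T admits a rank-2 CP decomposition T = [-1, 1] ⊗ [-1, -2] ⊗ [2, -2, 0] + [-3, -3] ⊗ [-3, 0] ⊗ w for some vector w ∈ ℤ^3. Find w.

w = [-3, -3, -2]

Subtract the known terms from T to get the rank-1 residual R = [-3, -3] ⊗ [-3, 0] ⊗ w, so R[i,j,k] = a[i]·b[j]·w[k]. Pick indices with nonzero a[0]·b[0] = (-3)·(-3) = 9. Only the fibre through (0,0,·) is needed: R[0,0,:] = T[0,0,:] − Σₗ aₗ[0]bₗ[0]cₗ = [-25, -29, -18] − (-1)·(-1)·[2, -2, 0] = [-27, -27, -18]. Then w[k] = R[0,0,k] / 9 for each k, giving w = [-27, -27, -18] / 9 = [-3, -3, -2].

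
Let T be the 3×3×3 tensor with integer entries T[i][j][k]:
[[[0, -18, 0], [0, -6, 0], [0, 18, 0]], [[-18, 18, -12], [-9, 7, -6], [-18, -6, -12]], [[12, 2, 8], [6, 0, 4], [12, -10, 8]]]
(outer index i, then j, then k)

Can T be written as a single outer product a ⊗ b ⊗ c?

No

The mode-2 unfolding of T (rows indexed by j, columns by (i,k) = (0,0), (0,1), (0,2), (1,0), (1,1), (1,2), (2,0), (2,1), (2,2)) is [[0, -18, 0, -18, 18, -12, 12, 2, 8], [0, -6, 0, -9, 7, -6, 6, 0, 4], [0, 18, 0, -18, -6, -12, 12, -10, 8]].
There the 2×2 minor on rows j ∈ {0, 1}, columns (i,k) ∈ {(0,1), (1,0)} is det [[-18, -18], [-6, -9]] = 54 ≠ 0, so this unfolding has rank ≥ 2; CP rank is at least every unfolding rank, so rank(T) ≥ 2.
In particular rank(T) ≥ 2 > 1, so T is not rank-1.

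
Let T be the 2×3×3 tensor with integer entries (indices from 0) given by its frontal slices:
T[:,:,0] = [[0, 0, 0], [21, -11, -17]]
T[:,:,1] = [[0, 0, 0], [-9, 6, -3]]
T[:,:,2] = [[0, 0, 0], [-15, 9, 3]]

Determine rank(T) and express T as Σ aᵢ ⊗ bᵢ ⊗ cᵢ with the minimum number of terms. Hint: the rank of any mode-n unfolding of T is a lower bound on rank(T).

rank(T) = 2

Lower bound: in the mode-2 unfolding of T (rows indexed by j, columns by (i,k)) the 2×2 minor on rows j ∈ {0, 1}, columns (i,k) ∈ {(1,0), (1,1)} is det [[21, -9], [-11, 6]] = 27 ≠ 0, so that unfolding has rank ≥ 2 and hence rank(T) ≥ 2 (CP rank is at least every unfolding rank, though it can be larger).
Upper bound: T[i,:,:] = a[i]·M for every slice, with a = [0, 1] and M = [[21, -9, -15], [-11, 6, 9], [-17, -3, 3]] (rows j, columns k).
The rows of M satisfy (row 2) = −5·(row 0) − 8·(row 1), so splitting by rows, M = [1, 0, -5][21, -9, -15]ᵀ + [0, 1, -8][-11, 6, 9]ᵀ.
Hence T = [0, 1] ⊗ [1, 0, -5] ⊗ [21, -9, -15] + [0, 1] ⊗ [0, 1, -8] ⊗ [-11, 6, 9], so rank(T) ≤ 2.
These bounds meet, so rank(T) = 2.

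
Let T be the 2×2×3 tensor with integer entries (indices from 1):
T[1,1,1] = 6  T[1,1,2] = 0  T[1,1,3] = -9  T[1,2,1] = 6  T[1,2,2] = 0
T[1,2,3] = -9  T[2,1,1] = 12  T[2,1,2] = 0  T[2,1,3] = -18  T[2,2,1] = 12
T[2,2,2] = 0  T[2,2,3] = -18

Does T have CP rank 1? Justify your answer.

If T = a ⊗ b ⊗ c then every fibre of T is a multiple of the corresponding factor, so read the factors off the fibres through the nonzero entry T[1,1,1] = 6.
The mode-1 fibre T[:,1,1] = [6, 12] gives a = [1, 2] (primitive direction); the mode-2 fibre T[1,:,1] = [6, 6] gives b = [1, 1]; then c[k] = T[1,1,k] / (a[1]·b[1]) = [6, 0, -9] / 1 = [6, 0, -9].
Expanding [1, 2] ⊗ [1, 1] ⊗ [6, 0, -9] reproduces all 12 entries of T, so T = [1, 2] ⊗ [1, 1] ⊗ [6, 0, -9] and rank(T) ≤ 1.
Equivalently every frontal slice T[:,:,k] is c[k] times the rank-1 matrix [1, 2] ⊗ [1, 1]. So T has rank 1 (it is nonzero).

Yes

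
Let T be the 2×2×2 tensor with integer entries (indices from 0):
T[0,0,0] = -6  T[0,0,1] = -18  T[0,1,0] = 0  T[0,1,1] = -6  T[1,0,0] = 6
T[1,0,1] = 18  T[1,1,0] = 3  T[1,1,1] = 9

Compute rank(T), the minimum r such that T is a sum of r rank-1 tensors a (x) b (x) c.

2

Lower bound: the mode-3 unfolding of T (rows indexed by k, columns by (i,j) = (0,0), (0,1), (1,0), (1,1)) is [[-6, 0, 6, 3], [-18, -6, 18, 9]].
There the 2×2 minor on rows k ∈ {0, 1}, columns (i,j) ∈ {(0,0), (0,1)} is det [[-6, 0], [-18, -6]] = 36 ≠ 0, so this unfolding has rank ≥ 2; CP rank is at least every unfolding rank, so rank(T) ≥ 2. (Flattening ranks never certify an upper bound on CP rank; for that we must actually write T with 2 rank-1 terms.)
Upper bound — finding two terms. Write S_k = T[:,:,k] for the frontal slices: S₀ = [[-6, 0], [6, 3]], S₁ = [[-18, -6], [18, 9]].
If T = a₁ (x) b₁ (x) c₁ + a₂ (x) b₂ (x) c₂ then each S_k = c₁[k]·a₁b₁ᵀ + c₂[k]·a₂b₂ᵀ. S₀ and S₁ are linearly independent, so a₁b₁ᵀ and a₂b₂ᵀ must span the same plane of matrices: they are the rank-1 matrices of the form x·S₀ + y·S₁.
det(x·S₀ + y·S₁) is −18·x² − 72·xy − 54·y² = (-18)·(x + 3·y)(x + y), vanishing at (x:y) = (3:-1) and (1:-1).
M₁ = 3·S₀ − S₁ = [[0, 6], [0, 0]] = 6·[1, 0][0, 1]ᵀ and M₂ = S₀ − S₁ = [[12, 6], [-12, -6]] = 6·[1, -1][2, 1]ᵀ, so take a₁ = [1, 0], b₁ = [0, 1], a₂ = [1, -1], b₂ = [2, 1].
Each slice is an integer combination of E₁ = a₁b₁ᵀ and E₂ = a₂b₂ᵀ: S₀ = 3·E₁ − 3·E₂, S₁ = 3·E₁ − 9·E₂; reading off coefficients, c₁ = [3, 3] and c₂ = [-3, -9].
Hence T = [1, 0] (x) [0, 1] (x) [3, 3] + [1, -1] (x) [2, 1] (x) [-3, -9], so rank(T) ≤ 2.
These bounds meet, so rank(T) = 2.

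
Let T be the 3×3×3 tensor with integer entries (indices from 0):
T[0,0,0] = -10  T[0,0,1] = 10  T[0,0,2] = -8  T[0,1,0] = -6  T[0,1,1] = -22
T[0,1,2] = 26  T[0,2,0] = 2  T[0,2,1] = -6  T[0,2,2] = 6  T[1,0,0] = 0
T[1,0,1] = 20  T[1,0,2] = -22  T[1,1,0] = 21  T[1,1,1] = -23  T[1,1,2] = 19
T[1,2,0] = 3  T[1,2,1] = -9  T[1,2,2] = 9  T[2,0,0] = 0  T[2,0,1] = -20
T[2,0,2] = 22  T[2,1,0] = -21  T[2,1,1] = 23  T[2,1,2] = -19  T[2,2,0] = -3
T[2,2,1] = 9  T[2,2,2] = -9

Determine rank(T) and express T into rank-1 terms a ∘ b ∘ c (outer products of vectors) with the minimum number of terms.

rank(T) = 2

Lower bound: the mode-2 unfolding of T (rows indexed by j, columns by (i,k) = (0,0), (0,1), (0,2), (1,0), (1,1), (1,2), (2,0), (2,1), (2,2)) is [[-10, 10, -8, 0, 20, -22, 0, -20, 22], [-6, -22, 26, 21, -23, 19, -21, 23, -19], [2, -6, 6, 3, -9, 9, -3, 9, -9]].
There the 2×2 minor on rows j ∈ {0, 1}, columns (i,k) ∈ {(0,0), (0,1)} is det [[-10, 10], [-6, -22]] = 280 ≠ 0, so this unfolding has rank ≥ 2; CP rank is at least every unfolding rank, so rank(T) ≥ 2. (Flattening ranks never certify an upper bound on CP rank; for that we must actually write T with 2 rank-1 terms.)
Upper bound — finding two terms. Write S_k = T[:,:,k] for the frontal slices: S₀ = [[-10, -6, 2], [0, 21, 3], [0, -21, -3]], S₁ = [[10, -22, -6], [20, -23, -9], [-20, 23, 9]], S₂ = [[-8, 26, 6], [-22, 19, 9], [22, -19, -9]].
If T = a₁ ∘ b₁ ∘ c₁ + a₂ ∘ b₂ ∘ c₂ then each S_k = c₁[k]·a₁b₁ᵀ + c₂[k]·a₂b₂ᵀ. S₀ and S₁ are linearly independent, so a₁b₁ᵀ and a₂b₂ᵀ must span the same plane of matrices: they are the rank-1 matrices of the form x·S₀ + y·S₁.
The 2×2 minor of x·S₀ + y·S₁ on rows {0,1}, columns {0,1} is −210·x² + 560·xy + 210·y² = (-70)·(x − 3·y)(3·x + y), vanishing at (x:y) = (3:1) and (1:-3).
M₁ = 3·S₀ + S₁ = [[-20, -40, 0], [20, 40, 0], [-20, -40, 0]] = (-20)·[1, -1, 1][1, 2, 0]ᵀ and M₂ = S₀ − 3·S₁ = [[-40, 60, 20], [-60, 90, 30], [60, -90, -30]] = (-10)·[2, 3, -3][2, -3, -1]ᵀ, so take a₁ = [1, -1, 1], b₁ = [1, 2, 0], a₂ = [2, 3, -3], b₂ = [2, -3, -1].
Each slice is an integer combination of E₁ = a₁b₁ᵀ and E₂ = a₂b₂ᵀ: S₀ = −6·E₁ − E₂, S₁ = −2·E₁ + 3·E₂, S₂ = 4·E₁ − 3·E₂; reading off coefficients, c₁ = [-6, -2, 4] and c₂ = [-1, 3, -3].
Hence T = [1, -1, 1] ∘ [1, 2, 0] ∘ [-6, -2, 4] + [2, 3, -3] ∘ [2, -3, -1] ∘ [-1, 3, -3], so rank(T) ≤ 2.
These bounds meet, so rank(T) = 2.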